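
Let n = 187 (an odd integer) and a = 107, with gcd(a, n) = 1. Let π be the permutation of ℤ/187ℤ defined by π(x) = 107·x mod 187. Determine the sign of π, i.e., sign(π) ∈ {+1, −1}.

+1

Start at x=70: 70 → 10 → 135 → 46 → 60 → 62 → 89 → … (one orbit).
5 cycles of lengths [80, 80, 16, 10, 1].
5 cycles on 187: each ℓ→(−1)^(ℓ−1), product (−1)^182 = +1.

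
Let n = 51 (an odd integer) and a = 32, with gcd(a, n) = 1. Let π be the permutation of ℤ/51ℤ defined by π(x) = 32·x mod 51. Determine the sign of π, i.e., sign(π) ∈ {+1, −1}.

Start at x=1: 1 → 32 → 4 → 26 → 16 → 2 → 13 → … (one orbit).
The orbit structure of x ↦ 32x mod 51: 8 orbits of sizes [8, 8, 8, 8, 8, 8, 2, 1].
51 − 8 = 43 transpositions; sign(π) = (−1)^43 = -1.

-1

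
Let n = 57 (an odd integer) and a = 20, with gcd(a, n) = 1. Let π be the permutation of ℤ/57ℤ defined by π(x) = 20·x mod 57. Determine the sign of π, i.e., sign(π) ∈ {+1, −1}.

Trace 20: π^k(20) = [20, 1] for k=0..1.
Decompose π into cycles: lengths [2, 2, 2, 2, 2, 2, 2, 2, 2, 2, 2, 2, 2, 2, 2, 2, 2, 2, 2, 1, 1, 1, 1, 1, 1, 1, 1, 1, 1, 1, 1, 1, 1, 1, 1, 1, 1, 1] (38 cycles, including the fixed point 0).
n − c = 57 − 38 = 19; sign = (−1)^19 = -1.
The Jacobi symbol (20|57) = -1 (Zolotarev) agrees.

-1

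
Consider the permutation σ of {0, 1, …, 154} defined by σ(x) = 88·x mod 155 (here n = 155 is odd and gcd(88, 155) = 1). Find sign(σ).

Start at x=1: 1 → 88 → 149 → 92 → 36 → 68 → 94 → … (one orbit).
Cycle lengths of π_88 on ℤ/155ℤ: [12, 12, 12, 12, 12, 12, 12, 12, 12, 12, 6, 6, 6, 6, 6, 4, 1]; 17 cycles in total.
Σ(ℓ_i−1) = 155−17 = 138; sign = (−1)^138 = +1.
Check: (88/155) = +1 by Zolotarev.

+1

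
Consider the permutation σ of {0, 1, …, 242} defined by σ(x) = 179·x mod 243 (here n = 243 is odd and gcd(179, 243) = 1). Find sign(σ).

Start at x=233: 233 → 154 → 107 → 199 → 143 → 82 → 98 → … (one orbit).
Cycle lengths of π_179 on ℤ/243ℤ: [54, 54, 54, 18, 18, 18, 6, 6, 6, 2, 2, 2, 2, 1]; 14 cycles in total.
n − c = 243 − 14 = 229; sign = (−1)^229 = -1.

-1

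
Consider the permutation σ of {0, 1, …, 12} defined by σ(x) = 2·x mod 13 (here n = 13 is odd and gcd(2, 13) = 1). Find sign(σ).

-1

Start at x=11: 11 → 9 → 5 → 10 → 7 → 1 → 2 → … (one orbit).
Decompose π into cycles: lengths [12, 1] (2 cycles, including the fixed point 0).
n − c = 13 − 2 = 11; sign = (−1)^11 = -1.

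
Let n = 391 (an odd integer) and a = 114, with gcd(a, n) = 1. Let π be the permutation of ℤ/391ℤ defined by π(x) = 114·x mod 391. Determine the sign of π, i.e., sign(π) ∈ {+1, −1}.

+1

Trace 254: π^k(254) = [254, 22, 162, 91, 208, 252, 185] for k=0..6.
Cycle lengths of π_114 on ℤ/391ℤ: [16, 16, 16, 16, 16, 16, 16, 16, 16, 16, 16, 16, 16, 16, 16, 16, 16, 16, 16, 16, 16, 16, 16, 2, 2, 2, 2, 2, 2, 2, 2, 2, 2, 2, 1]; 35 cycles in total.
Σ(ℓ_i−1) = 391−35 = 356; sign = (−1)^356 = +1.
Zolotarev: (114|391) = +1, matching the cycle-count sign.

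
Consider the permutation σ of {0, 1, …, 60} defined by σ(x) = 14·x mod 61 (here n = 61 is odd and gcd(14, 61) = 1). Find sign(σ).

Orbit of 47 under x↦14x: [47, 48, 1, 14, 13, 60]… (length divides ord_61(14)).
Cycle lengths of π_14 on ℤ/61ℤ: [6, 6, 6, 6, 6, 6, 6, 6, 6, 6, 1]; 11 cycles in total.
With 11 cycles on 61 points, sign = (−1)^{61−11} = +1.
(14|61)_J = +1 (Zolotarev's lemma cross-check).

+1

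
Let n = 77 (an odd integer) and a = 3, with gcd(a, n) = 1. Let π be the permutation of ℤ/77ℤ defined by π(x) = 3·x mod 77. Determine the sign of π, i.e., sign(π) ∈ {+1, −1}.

-1

Orbit of 4 under x↦3x: [4, 12, 36, 31, 16, 48, 67]… (length divides ord_77(3)).
π_3 has 6 disjoint cycles with lengths [30, 30, 6, 5, 5, 1] on {0,…,76}.
77 − 6 = 71 transpositions; sign(π) = (−1)^71 = -1.
The Jacobi symbol (3|77) = -1 (Zolotarev) agrees.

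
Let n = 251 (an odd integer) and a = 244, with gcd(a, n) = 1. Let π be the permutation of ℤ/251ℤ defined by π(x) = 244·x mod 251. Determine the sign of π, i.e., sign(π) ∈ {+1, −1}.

-1

Start at x=119: 119 → 171 → 58 → 96 → 81 → 186 → 204 → … (one orbit).
Decompose π into cycles: lengths [250, 1] (2 cycles, including the fixed point 0).
With 2 cycles on 251 points, sign = (−1)^{251−2} = -1.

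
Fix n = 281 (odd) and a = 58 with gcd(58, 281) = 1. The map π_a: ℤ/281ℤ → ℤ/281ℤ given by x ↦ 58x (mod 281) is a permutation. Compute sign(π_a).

Start at x=140: 140 → 252 → 4 → 232 → 249 → 111 → 256 → … (one orbit).
Cycle type of π: 35×8 + 1; total 9 cycles.
Σ(ℓ_i−1) = 281−9 = 272; sign = (−1)^272 = +1.
Zolotarev: (58|281) = +1, matching the cycle-count sign.

+1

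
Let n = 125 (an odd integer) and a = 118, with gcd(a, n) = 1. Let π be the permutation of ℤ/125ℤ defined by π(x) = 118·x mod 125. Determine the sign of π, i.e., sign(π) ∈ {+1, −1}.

-1

Trace 57: π^k(57) = [57, 101, 43, 74, 107, 1, 118] for k=0..6.
π_118 has 12 disjoint cycles with lengths [20, 20, 20, 20, 20, 4, 4, 4, 4, 4, 4, 1] on {0,…,124}.
With 12 cycles on 125 points, sign = (−1)^{125−12} = -1.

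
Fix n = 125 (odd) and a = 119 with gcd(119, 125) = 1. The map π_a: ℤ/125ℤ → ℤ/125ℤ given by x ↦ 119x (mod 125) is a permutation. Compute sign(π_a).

Trace 31: π^k(31) = [31, 64, 116, 54, 51, 69, 86] for k=0..6.
Decompose π into cycles: lengths [50, 50, 10, 10, 2, 2, 1] (7 cycles, including the fixed point 0).
Σ(ℓ_i−1) = 125−7 = 118; sign = (−1)^118 = +1.

+1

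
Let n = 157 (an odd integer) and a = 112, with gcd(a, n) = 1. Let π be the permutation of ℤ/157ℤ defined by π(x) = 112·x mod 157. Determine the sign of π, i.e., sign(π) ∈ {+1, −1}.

Orbit of 116 under x↦112x: [116, 118, 28, 153, 23, 64, 103]… (length divides ord_157(112)).
Decompose π into cycles: lengths [52, 52, 52, 1] (4 cycles, including the fixed point 0).
Σ(ℓ_i−1) = 157−4 = 153; sign = (−1)^153 = -1.

-1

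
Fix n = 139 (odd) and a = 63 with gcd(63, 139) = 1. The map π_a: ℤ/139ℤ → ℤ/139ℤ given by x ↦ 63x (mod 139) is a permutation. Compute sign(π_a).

Trace 36: π^k(36) = [36, 44, 131, 52, 79, 112, 106] for k=0..6.
Decompose π into cycles: lengths [23, 23, 23, 23, 23, 23, 1] (7 cycles, including the fixed point 0).
With 7 cycles on 139 points, sign = (−1)^{139−7} = +1.
The Jacobi symbol (63|139) = +1 (Zolotarev) agrees.

+1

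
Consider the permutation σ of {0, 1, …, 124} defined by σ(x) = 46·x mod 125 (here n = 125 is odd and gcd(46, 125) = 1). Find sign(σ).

+1

Orbit of 61 under x↦46x: [61, 56, 76, 121, 66, 36, 31]… (length divides ord_125(46)).
The orbit structure of x ↦ 46x mod 125: 13 orbits of sizes [25, 25, 25, 25, 5, 5, 5, 5, 1, 1, 1, 1, 1].
With 13 cycles on 125 points, sign = (−1)^{125−13} = +1.
Zolotarev: (46|125) = +1, matching the cycle-count sign.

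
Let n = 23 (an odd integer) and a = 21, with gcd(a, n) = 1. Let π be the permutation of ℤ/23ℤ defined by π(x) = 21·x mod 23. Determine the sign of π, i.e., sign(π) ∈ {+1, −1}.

-1

Orbit of 22 under x↦21x: [22, 2, 19, 8, 7, 9, 5]… (length divides ord_23(21)).
2 cycles of lengths [22, 1].
23 − 2 = 21 transpositions; sign(π) = (−1)^21 = -1.
Zolotarev: (21|23) = -1, matching the cycle-count sign.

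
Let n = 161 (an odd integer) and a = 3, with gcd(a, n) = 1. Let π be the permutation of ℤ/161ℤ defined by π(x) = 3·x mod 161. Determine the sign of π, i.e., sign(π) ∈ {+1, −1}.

Start at x=26: 26 → 78 → 73 → 58 → 13 → 39 → 117 → … (one orbit).
Cycle lengths of π_3 on ℤ/161ℤ: [66, 66, 11, 11, 6, 1]; 6 cycles in total.
With 6 cycles on 161 points, sign = (−1)^{161−6} = -1.
Zolotarev: (3|161) = -1, matching the cycle-count sign.

-1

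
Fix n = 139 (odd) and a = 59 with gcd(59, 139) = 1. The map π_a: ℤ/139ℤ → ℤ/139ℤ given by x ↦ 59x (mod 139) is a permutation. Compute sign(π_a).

-1

Orbit of 45 under x↦59x: [45, 14, 131, 84, 91, 87, 129]… (length divides ord_139(59)).
Decompose π into cycles: lengths [46, 46, 46, 1] (4 cycles, including the fixed point 0).
139 − 4 = 135 transpositions; sign(π) = (−1)^135 = -1.
Check: (59/139) = -1 by Zolotarev.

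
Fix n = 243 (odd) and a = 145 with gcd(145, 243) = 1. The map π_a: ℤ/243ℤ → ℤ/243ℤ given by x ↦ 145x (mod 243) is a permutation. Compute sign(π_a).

Start at x=55: 55 → 199 → 181 → 1 → 145 → 127 → 190 → … (one orbit).
The orbit structure of x ↦ 145x mod 243: 27 orbits of sizes [27, 27, 27, 27, 27, 27, 9, 9, 9, 9, 9, 9, 3, 3, 3, 3, 3, 3, 1, 1, 1, 1, 1, 1, 1, 1, 1].
With 27 cycles on 243 points, sign = (−1)^{243−27} = +1.

+1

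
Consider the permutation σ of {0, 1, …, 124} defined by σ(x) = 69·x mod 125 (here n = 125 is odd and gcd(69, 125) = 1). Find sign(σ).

+1

Trace 21: π^k(21) = [21, 74, 106, 64, 41, 79, 76] for k=0..6.
π_69 has 7 disjoint cycles with lengths [50, 50, 10, 10, 2, 2, 1] on {0,…,124}.
7 cycles on 125: each ℓ→(−1)^(ℓ−1), product (−1)^118 = +1.
The Jacobi symbol (69|125) = +1 (Zolotarev) agrees.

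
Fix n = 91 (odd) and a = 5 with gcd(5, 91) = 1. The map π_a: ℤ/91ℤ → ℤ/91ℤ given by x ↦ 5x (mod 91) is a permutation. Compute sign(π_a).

Start at x=34: 34 → 79 → 31 → 64 → 47 → 53 → 83 → … (one orbit).
The orbit structure of x ↦ 5x mod 91: 11 orbits of sizes [12, 12, 12, 12, 12, 12, 6, 4, 4, 4, 1].
11 cycles on 91: each ℓ→(−1)^(ℓ−1), product (−1)^80 = +1.

+1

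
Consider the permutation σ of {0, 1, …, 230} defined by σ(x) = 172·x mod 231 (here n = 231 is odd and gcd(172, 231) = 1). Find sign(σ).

Start at x=67: 67 → 205 → 148 → 46 → 58 → 43 → 4 → … (one orbit).
18 cycles of lengths [30, 30, 30, 30, 30, 30, 10, 10, 10, 3, 3, 3, 3, 3, 3, 1, 1, 1].
n − c = 231 − 18 = 213; sign = (−1)^213 = -1.

-1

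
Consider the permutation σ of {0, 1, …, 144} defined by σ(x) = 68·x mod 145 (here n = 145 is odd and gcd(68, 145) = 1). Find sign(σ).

Trace 18: π^k(18) = [18, 64, 2, 136, 113, 144, 77] for k=0..6.
π_68 has 7 disjoint cycles with lengths [28, 28, 28, 28, 28, 4, 1] on {0,…,144}.
7 cycles on 145: each ℓ→(−1)^(ℓ−1), product (−1)^138 = +1.

+1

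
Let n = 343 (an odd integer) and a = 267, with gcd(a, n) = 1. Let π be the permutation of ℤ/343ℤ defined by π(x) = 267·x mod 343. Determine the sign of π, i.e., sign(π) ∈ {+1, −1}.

+1

Start at x=183: 183 → 155 → 225 → 50 → 316 → 337 → 113 → … (one orbit).
The orbit structure of x ↦ 267x mod 343: 19 orbits of sizes [49, 49, 49, 49, 49, 49, 7, 7, 7, 7, 7, 7, 1, 1, 1, 1, 1, 1, 1].
sign(π) = (−1)^{n − #cycles} = (−1)^{343−19} = (−1)^324 = +1.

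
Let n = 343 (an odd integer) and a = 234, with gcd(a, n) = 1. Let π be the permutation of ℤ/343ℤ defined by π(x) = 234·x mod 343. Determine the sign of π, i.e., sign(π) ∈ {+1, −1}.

Trace 116: π^k(116) = [116, 47, 22, 3, 16, 314, 74] for k=0..6.
Cycle type of π: 294 + 42 + 6 + 1; total 4 cycles.
With 4 cycles on 343 points, sign = (−1)^{343−4} = -1.
Zolotarev: (234|343) = -1, matching the cycle-count sign.

-1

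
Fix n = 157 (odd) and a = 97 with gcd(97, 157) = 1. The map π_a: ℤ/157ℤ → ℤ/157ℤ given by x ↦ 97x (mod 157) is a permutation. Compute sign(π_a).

Orbit of 52 under x↦97x: [52, 20, 56, 94, 12, 65, 25]… (length divides ord_157(97)).
π_97 has 2 disjoint cycles with lengths [156, 1] on {0,…,156}.
Σ(ℓ_i−1) = 157−2 = 155; sign = (−1)^155 = -1.
The Jacobi symbol (97|157) = -1 (Zolotarev) agrees.

-1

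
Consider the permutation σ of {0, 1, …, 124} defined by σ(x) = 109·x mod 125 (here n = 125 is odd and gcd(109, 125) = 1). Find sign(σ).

Orbit of 11 under x↦109x: [11, 74, 66, 69, 21, 39, 1]… (length divides ord_125(109)).
Cycle lengths of π_109 on ℤ/125ℤ: [50, 50, 10, 10, 2, 2, 1]; 7 cycles in total.
With 7 cycles on 125 points, sign = (−1)^{125−7} = +1.
The Jacobi symbol (109|125) = +1 (Zolotarev) agrees.

+1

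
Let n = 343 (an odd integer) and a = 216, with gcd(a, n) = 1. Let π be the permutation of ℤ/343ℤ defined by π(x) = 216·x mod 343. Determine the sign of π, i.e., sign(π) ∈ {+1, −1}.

Trace 237: π^k(237) = [237, 85, 181, 337, 76, 295, 265] for k=0..6.
10 cycles of lengths [98, 98, 98, 14, 14, 14, 2, 2, 2, 1].
With 10 cycles on 343 points, sign = (−1)^{343−10} = -1.
Via Zolotarev, sign(π_{216}) = (216|343) = -1.

-1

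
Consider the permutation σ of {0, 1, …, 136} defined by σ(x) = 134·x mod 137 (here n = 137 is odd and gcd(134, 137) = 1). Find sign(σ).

Trace 133: π^k(133) = [133, 12, 101, 108, 87, 13, 98] for k=0..6.
Cycle lengths of π_134 on ℤ/137ℤ: [136, 1]; 2 cycles in total.
sign(π) = (−1)^{n − #cycles} = (−1)^{137−2} = (−1)^135 = -1.
Check: (134/137) = -1 by Zolotarev.

-1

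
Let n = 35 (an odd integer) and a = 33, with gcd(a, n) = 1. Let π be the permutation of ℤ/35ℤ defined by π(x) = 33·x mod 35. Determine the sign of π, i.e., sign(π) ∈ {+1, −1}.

+1

Orbit of 12 under x↦33x: [12, 11, 13, 9, 17, 1, 33]… (length divides ord_35(33)).
Decompose π into cycles: lengths [12, 12, 6, 4, 1] (5 cycles, including the fixed point 0).
5 cycles on 35: each ℓ→(−1)^(ℓ−1), product (−1)^30 = +1.
The Jacobi symbol (33|35) = +1 (Zolotarev) agrees.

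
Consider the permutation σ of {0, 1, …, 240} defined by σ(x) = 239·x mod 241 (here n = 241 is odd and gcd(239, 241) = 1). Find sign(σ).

+1

Trace 1: π^k(1) = [1, 239, 4, 233, 16, 209, 64] for k=0..6.
π_239 has 11 disjoint cycles with lengths [24, 24, 24, 24, 24, 24, 24, 24, 24, 24, 1] on {0,…,240}.
Σ(ℓ_i−1) = 241−11 = 230; sign = (−1)^230 = +1.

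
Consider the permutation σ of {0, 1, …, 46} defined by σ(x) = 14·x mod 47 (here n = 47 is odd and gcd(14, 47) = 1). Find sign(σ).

Orbit of 42 under x↦14x: [42, 24, 7, 4, 9, 32, 25]… (length divides ord_47(14)).
Cycle type of π: 23×2 + 1; total 3 cycles.
n − c = 47 − 3 = 44; sign = (−1)^44 = +1.

+1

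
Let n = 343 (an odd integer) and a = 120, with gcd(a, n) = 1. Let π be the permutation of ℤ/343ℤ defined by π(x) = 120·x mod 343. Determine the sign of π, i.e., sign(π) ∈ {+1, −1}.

Orbit of 141 under x↦120x: [141, 113, 183, 8, 274, 295, 71]… (length divides ord_343(120)).
π_120 has 19 disjoint cycles with lengths [49, 49, 49, 49, 49, 49, 7, 7, 7, 7, 7, 7, 1, 1, 1, 1, 1, 1, 1] on {0,…,342}.
sign(π) = (−1)^{n − #cycles} = (−1)^{343−19} = (−1)^324 = +1.
The Jacobi symbol (120|343) = +1 (Zolotarev) agrees.

+1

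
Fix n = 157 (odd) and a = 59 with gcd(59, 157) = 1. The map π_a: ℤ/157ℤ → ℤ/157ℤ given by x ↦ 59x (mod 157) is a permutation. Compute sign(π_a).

Trace 41: π^k(41) = [41, 64, 8, 1, 59, 27, 23] for k=0..6.
The orbit structure of x ↦ 59x mod 157: 4 orbits of sizes [52, 52, 52, 1].
With 4 cycles on 157 points, sign = (−1)^{157−4} = -1.
Via Zolotarev, sign(π_{59}) = (59|157) = -1.

-1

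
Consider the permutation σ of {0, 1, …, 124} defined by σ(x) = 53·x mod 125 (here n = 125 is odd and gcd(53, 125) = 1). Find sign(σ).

-1

Orbit of 52 under x↦53x: [52, 6, 68, 104, 12, 11, 83]… (length divides ord_125(53)).
Cycle lengths of π_53 on ℤ/125ℤ: [100, 20, 4, 1]; 4 cycles in total.
125 − 4 = 121 transpositions; sign(π) = (−1)^121 = -1.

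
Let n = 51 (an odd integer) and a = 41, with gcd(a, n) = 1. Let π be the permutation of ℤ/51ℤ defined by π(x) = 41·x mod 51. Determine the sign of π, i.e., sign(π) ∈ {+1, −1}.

+1

Start at x=23: 23 → 25 → 5 → 1 → 41 → 49 → 20 → … (one orbit).
Cycle lengths of π_41 on ℤ/51ℤ: [16, 16, 16, 2, 1]; 5 cycles in total.
sign(π) = (−1)^{n − #cycles} = (−1)^{51−5} = (−1)^46 = +1.
The Jacobi symbol (41|51) = +1 (Zolotarev) agrees.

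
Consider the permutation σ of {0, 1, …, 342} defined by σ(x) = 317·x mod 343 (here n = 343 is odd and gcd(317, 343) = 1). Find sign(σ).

Trace 50: π^k(50) = [50, 72, 186, 309, 198, 340, 78] for k=0..6.
Cycle type of π: 147×2 + 21×2 + 3×2 + 1; total 7 cycles.
With 7 cycles on 343 points, sign = (−1)^{343−7} = +1.
The Jacobi symbol (317|343) = +1 (Zolotarev) agrees.

+1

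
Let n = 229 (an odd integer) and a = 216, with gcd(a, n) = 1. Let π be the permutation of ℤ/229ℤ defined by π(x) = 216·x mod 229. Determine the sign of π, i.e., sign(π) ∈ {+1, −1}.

Orbit of 136 under x↦216x: [136, 64, 84, 53, 227, 26, 120]… (length divides ord_229(216)).
π_216 has 4 disjoint cycles with lengths [76, 76, 76, 1] on {0,…,228}.
sign(π) = (−1)^{n − #cycles} = (−1)^{229−4} = (−1)^225 = -1.

-1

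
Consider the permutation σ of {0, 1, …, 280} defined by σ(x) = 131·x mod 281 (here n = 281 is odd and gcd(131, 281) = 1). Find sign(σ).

Trace 72: π^k(72) = [72, 159, 35, 89, 138, 94, 231] for k=0..6.
π_131 has 2 disjoint cycles with lengths [280, 1] on {0,…,280}.
sign(π) = (−1)^{n − #cycles} = (−1)^{281−2} = (−1)^279 = -1.
Via Zolotarev, sign(π_{131}) = (131|281) = -1.

-1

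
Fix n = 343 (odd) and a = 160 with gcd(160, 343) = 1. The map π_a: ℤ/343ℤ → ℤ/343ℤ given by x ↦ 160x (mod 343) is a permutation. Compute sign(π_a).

-1

Trace 85: π^k(85) = [85, 223, 8, 251, 29, 181, 148] for k=0..6.
Cycle lengths of π_160 on ℤ/343ℤ: [98, 98, 98, 14, 14, 14, 2, 2, 2, 1]; 10 cycles in total.
343 − 10 = 333 transpositions; sign(π) = (−1)^333 = -1.
(160|343)_J = -1 (Zolotarev's lemma cross-check).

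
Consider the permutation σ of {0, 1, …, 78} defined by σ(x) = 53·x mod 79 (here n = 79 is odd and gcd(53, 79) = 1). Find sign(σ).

-1

Start at x=49: 49 → 69 → 23 → 34 → 64 → 74 → 51 → … (one orbit).
Cycle type of π: 78 + 1; total 2 cycles.
sign(π) = (−1)^{n − #cycles} = (−1)^{79−2} = (−1)^77 = -1.
Via Zolotarev, sign(π_{53}) = (53|79) = -1.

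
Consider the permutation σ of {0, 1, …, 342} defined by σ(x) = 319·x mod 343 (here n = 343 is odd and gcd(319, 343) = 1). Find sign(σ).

+1

Trace 211: π^k(211) = [211, 81, 114, 8, 151, 149, 197] for k=0..6.
The orbit structure of x ↦ 319x mod 343: 7 orbits of sizes [147, 147, 21, 21, 3, 3, 1].
With 7 cycles on 343 points, sign = (−1)^{343−7} = +1.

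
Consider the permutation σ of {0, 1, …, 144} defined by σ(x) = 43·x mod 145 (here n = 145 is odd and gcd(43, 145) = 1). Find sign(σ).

Trace 3: π^k(3) = [3, 129, 37, 141, 118, 144, 102] for k=0..6.
Cycle lengths of π_43 on ℤ/145ℤ: [28, 28, 28, 28, 28, 4, 1]; 7 cycles in total.
7 cycles on 145: each ℓ→(−1)^(ℓ−1), product (−1)^138 = +1.
The Jacobi symbol (43|145) = +1 (Zolotarev) agrees.

+1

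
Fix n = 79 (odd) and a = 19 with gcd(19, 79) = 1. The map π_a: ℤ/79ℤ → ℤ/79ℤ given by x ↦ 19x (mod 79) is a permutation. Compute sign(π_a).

+1

Orbit of 26 under x↦19x: [26, 20, 64, 31, 36, 52, 40]… (length divides ord_79(19)).
3 cycles of lengths [39, 39, 1].
79 − 3 = 76 transpositions; sign(π) = (−1)^76 = +1.
Zolotarev: (19|79) = +1, matching the cycle-count sign.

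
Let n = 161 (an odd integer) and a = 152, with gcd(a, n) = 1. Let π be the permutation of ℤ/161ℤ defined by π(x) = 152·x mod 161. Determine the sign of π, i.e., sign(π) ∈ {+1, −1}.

+1

Trace 34: π^k(34) = [34, 16, 17, 8, 89, 4, 125] for k=0..6.
Cycle type of π: 66×2 + 22 + 6 + 1; total 5 cycles.
n − c = 161 − 5 = 156; sign = (−1)^156 = +1.
Zolotarev: (152|161) = +1, matching the cycle-count sign.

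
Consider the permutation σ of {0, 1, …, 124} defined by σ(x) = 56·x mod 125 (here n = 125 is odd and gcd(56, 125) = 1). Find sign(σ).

Orbit of 46 under x↦56x: [46, 76, 6, 86, 66, 71, 101]… (length divides ord_125(56)).
The orbit structure of x ↦ 56x mod 125: 13 orbits of sizes [25, 25, 25, 25, 5, 5, 5, 5, 1, 1, 1, 1, 1].
Σ(ℓ_i−1) = 125−13 = 112; sign = (−1)^112 = +1.

+1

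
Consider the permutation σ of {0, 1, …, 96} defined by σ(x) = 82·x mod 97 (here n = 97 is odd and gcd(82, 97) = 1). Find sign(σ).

Start at x=26: 26 → 95 → 30 → 35 → 57 → 18 → 21 → … (one orbit).
Cycle type of π: 96 + 1; total 2 cycles.
97 − 2 = 95 transpositions; sign(π) = (−1)^95 = -1.
Zolotarev: (82|97) = -1, matching the cycle-count sign.

-1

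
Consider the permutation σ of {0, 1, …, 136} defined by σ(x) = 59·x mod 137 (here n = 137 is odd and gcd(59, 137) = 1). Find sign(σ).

Orbit of 123 under x↦59x: [123, 133, 38, 50, 73, 60, 115]… (length divides ord_137(59)).
The orbit structure of x ↦ 59x mod 137: 9 orbits of sizes [17, 17, 17, 17, 17, 17, 17, 17, 1].
137 − 9 = 128 transpositions; sign(π) = (−1)^128 = +1.

+1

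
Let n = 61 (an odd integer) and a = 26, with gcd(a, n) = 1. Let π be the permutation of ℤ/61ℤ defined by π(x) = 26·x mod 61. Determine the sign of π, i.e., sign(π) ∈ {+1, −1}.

-1

Trace 6: π^k(6) = [6, 34, 30, 48, 28, 57, 18] for k=0..6.
Decompose π into cycles: lengths [60, 1] (2 cycles, including the fixed point 0).
n − c = 61 − 2 = 59; sign = (−1)^59 = -1.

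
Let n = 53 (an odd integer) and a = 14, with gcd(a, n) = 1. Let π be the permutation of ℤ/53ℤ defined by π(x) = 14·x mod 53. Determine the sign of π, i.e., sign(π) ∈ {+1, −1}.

-1

Start at x=49: 49 → 50 → 11 → 48 → 36 → 27 → 7 → … (one orbit).
The orbit structure of x ↦ 14x mod 53: 2 orbits of sizes [52, 1].
Σ(ℓ_i−1) = 53−2 = 51; sign = (−1)^51 = -1.
Via Zolotarev, sign(π_{14}) = (14|53) = -1.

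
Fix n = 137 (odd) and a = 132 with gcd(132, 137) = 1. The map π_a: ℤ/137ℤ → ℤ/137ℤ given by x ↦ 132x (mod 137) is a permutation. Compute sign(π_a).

Trace 103: π^k(103) = [103, 33, 109, 3, 122, 75, 36] for k=0..6.
The orbit structure of x ↦ 132x mod 137: 2 orbits of sizes [136, 1].
With 2 cycles on 137 points, sign = (−1)^{137−2} = -1.

-1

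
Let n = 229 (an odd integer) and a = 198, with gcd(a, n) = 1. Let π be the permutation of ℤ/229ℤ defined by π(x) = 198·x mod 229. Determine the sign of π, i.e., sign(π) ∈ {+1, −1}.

-1

Orbit of 195 under x↦198x: [195, 138, 73, 27, 79, 70, 120]… (length divides ord_229(198)).
2 cycles of lengths [228, 1].
2 cycles on 229: each ℓ→(−1)^(ℓ−1), product (−1)^227 = -1.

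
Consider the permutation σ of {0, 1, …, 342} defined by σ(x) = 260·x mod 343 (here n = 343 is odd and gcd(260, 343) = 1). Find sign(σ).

+1

Start at x=281: 281 → 1 → 260 → 29 → 337 → 155 → 169 → … (one orbit).
Decompose π into cycles: lengths [49, 49, 49, 49, 49, 49, 7, 7, 7, 7, 7, 7, 1, 1, 1, 1, 1, 1, 1] (19 cycles, including the fixed point 0).
sign(π) = (−1)^{n − #cycles} = (−1)^{343−19} = (−1)^324 = +1.
Check: (260/343) = +1 by Zolotarev.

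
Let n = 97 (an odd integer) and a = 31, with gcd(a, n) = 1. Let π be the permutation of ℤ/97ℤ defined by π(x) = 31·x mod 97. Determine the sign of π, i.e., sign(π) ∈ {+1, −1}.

Start at x=89: 89 → 43 → 72 → 1 → 31 → 88 → 12 → … (one orbit).
Cycle lengths of π_31 on ℤ/97ℤ: [48, 48, 1]; 3 cycles in total.
sign(π) = (−1)^{n − #cycles} = (−1)^{97−3} = (−1)^94 = +1.

+1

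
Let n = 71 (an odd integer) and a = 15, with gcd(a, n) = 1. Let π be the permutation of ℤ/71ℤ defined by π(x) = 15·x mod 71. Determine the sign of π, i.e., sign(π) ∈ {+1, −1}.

Trace 3: π^k(3) = [3, 45, 36, 43, 6, 19, 1] for k=0..6.
Cycle lengths of π_15 on ℤ/71ℤ: [35, 35, 1]; 3 cycles in total.
n − c = 71 − 3 = 68; sign = (−1)^68 = +1.

+1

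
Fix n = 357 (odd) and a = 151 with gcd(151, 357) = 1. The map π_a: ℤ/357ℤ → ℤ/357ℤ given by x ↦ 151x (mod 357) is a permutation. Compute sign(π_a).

+1

Orbit of 43 under x↦151x: [43, 67, 121, 64, 25, 205, 253]… (length divides ord_357(151)).
Cycle lengths of π_151 on ℤ/357ℤ: [24, 24, 24, 24, 24, 24, 24, 24, 24, 24, 24, 24, 8, 8, 8, 8, 8, 8, 3, 3, 3, 3, 3, 3, 1, 1, 1]; 27 cycles in total.
sign(π) = (−1)^{n − #cycles} = (−1)^{357−27} = (−1)^330 = +1.
(151|357)_J = +1 (Zolotarev's lemma cross-check).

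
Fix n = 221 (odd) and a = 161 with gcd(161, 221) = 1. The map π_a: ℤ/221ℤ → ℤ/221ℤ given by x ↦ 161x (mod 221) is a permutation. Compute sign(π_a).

-1

Trace 118: π^k(118) = [118, 213, 38, 151, 1, 161, 64] for k=0..6.
π_161 has 30 disjoint cycles with lengths [8, 8, 8, 8, 8, 8, 8, 8, 8, 8, 8, 8, 8, 8, 8, 8, 8, 8, 8, 8, 8, 8, 8, 8, 8, 8, 4, 4, 4, 1] on {0,…,220}.
sign(π) = (−1)^{n − #cycles} = (−1)^{221−30} = (−1)^191 = -1.
Zolotarev: (161|221) = -1, matching the cycle-count sign.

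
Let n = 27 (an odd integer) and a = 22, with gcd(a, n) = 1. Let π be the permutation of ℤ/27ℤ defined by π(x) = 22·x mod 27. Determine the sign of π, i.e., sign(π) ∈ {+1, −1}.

Start at x=7: 7 → 19 → 13 → 16 → 1 → 22 → 25 → … (one orbit).
π_22 has 7 disjoint cycles with lengths [9, 9, 3, 3, 1, 1, 1] on {0,…,26}.
7 cycles on 27: each ℓ→(−1)^(ℓ−1), product (−1)^20 = +1.
Zolotarev: (22|27) = +1, matching the cycle-count sign.

+1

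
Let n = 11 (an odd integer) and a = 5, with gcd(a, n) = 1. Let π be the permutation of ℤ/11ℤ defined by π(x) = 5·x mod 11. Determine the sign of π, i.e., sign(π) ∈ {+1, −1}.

Orbit of 3 under x↦5x: [3, 4, 9, 1, 5]… (length divides ord_11(5)).
Cycle lengths of π_5 on ℤ/11ℤ: [5, 5, 1]; 3 cycles in total.
Σ(ℓ_i−1) = 11−3 = 8; sign = (−1)^8 = +1.

+1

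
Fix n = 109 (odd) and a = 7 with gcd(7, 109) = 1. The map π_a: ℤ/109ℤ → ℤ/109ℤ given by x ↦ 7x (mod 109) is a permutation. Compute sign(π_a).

Start at x=38: 38 → 48 → 9 → 63 → 5 → 35 → 27 → … (one orbit).
Cycle type of π: 27×4 + 1; total 5 cycles.
Σ(ℓ_i−1) = 109−5 = 104; sign = (−1)^104 = +1.
The Jacobi symbol (7|109) = +1 (Zolotarev) agrees.

+1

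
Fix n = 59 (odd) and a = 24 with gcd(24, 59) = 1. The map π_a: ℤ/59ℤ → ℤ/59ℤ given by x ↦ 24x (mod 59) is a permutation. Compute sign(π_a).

Orbit of 45 under x↦24x: [45, 18, 19, 43, 29, 47, 7]… (length divides ord_59(24)).
The orbit structure of x ↦ 24x mod 59: 2 orbits of sizes [58, 1].
2 cycles on 59: each ℓ→(−1)^(ℓ−1), product (−1)^57 = -1.

-1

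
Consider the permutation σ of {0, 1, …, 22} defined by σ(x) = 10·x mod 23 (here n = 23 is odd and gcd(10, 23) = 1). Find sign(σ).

-1

Trace 16: π^k(16) = [16, 22, 13, 15, 12, 5, 4] for k=0..6.
Decompose π into cycles: lengths [22, 1] (2 cycles, including the fixed point 0).
23 − 2 = 21 transpositions; sign(π) = (−1)^21 = -1.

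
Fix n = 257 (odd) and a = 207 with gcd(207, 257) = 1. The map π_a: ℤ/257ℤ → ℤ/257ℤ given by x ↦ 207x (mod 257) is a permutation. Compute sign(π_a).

+1

Orbit of 121 under x↦207x: [121, 118, 11, 221, 1, 207, 187]… (length divides ord_257(207)).
Cycle lengths of π_207 on ℤ/257ℤ: [128, 128, 1]; 3 cycles in total.
With 3 cycles on 257 points, sign = (−1)^{257−3} = +1.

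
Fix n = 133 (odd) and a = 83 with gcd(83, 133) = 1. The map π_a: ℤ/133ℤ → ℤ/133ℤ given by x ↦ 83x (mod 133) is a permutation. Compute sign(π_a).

Orbit of 20 under x↦83x: [20, 64, 125, 1, 83, 106]… (length divides ord_133(83)).
The orbit structure of x ↦ 83x mod 133: 28 orbits of sizes [6, 6, 6, 6, 6, 6, 6, 6, 6, 6, 6, 6, 6, 6, 6, 6, 6, 6, 3, 3, 3, 3, 3, 3, 2, 2, 2, 1].
n − c = 133 − 28 = 105; sign = (−1)^105 = -1.
Zolotarev: (83|133) = -1, matching the cycle-count sign.

-1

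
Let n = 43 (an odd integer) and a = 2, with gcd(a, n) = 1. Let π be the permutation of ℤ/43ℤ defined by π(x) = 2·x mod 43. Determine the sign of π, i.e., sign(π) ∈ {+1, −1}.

-1

Start at x=27: 27 → 11 → 22 → 1 → 2 → 4 → 8 → … (one orbit).
4 cycles of lengths [14, 14, 14, 1].
4 cycles on 43: each ℓ→(−1)^(ℓ−1), product (−1)^39 = -1.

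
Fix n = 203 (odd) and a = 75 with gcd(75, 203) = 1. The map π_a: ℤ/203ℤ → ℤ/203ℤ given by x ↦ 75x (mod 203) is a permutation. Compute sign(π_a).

+1

Start at x=57: 57 → 12 → 88 → 104 → 86 → 157 → 1 → … (one orbit).
Cycle lengths of π_75 on ℤ/203ℤ: [12, 12, 12, 12, 12, 12, 12, 12, 12, 12, 12, 12, 12, 12, 6, 4, 4, 4, 4, 4, 4, 4, 1]; 23 cycles in total.
n − c = 203 − 23 = 180; sign = (−1)^180 = +1.
The Jacobi symbol (75|203) = +1 (Zolotarev) agrees.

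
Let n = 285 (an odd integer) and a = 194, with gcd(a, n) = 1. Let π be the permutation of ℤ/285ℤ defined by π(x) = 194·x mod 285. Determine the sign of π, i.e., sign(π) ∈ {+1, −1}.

Trace 271: π^k(271) = [271, 134, 61, 149, 121, 104, 226] for k=0..6.
π_194 has 24 disjoint cycles with lengths [18, 18, 18, 18, 18, 18, 18, 18, 18, 18, 18, 18, 18, 18, 9, 9, 2, 2, 2, 2, 2, 2, 2, 1] on {0,…,284}.
sign(π) = (−1)^{n − #cycles} = (−1)^{285−24} = (−1)^261 = -1.

-1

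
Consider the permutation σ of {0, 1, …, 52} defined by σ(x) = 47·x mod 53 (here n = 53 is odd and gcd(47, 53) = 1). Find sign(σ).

Trace 46: π^k(46) = [46, 42, 13, 28, 44, 1, 47] for k=0..6.
Decompose π into cycles: lengths [13, 13, 13, 13, 1] (5 cycles, including the fixed point 0).
n − c = 53 − 5 = 48; sign = (−1)^48 = +1.
The Jacobi symbol (47|53) = +1 (Zolotarev) agrees.

+1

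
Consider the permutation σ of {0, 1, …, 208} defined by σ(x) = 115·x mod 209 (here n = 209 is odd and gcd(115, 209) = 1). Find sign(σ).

Start at x=20: 20 → 1 → 115 → 58 → 191 → 20 (one orbit).
Decompose π into cycles: lengths [5, 5, 5, 5, 5, 5, 5, 5, 5, 5, 5, 5, 5, 5, 5, 5, 5, 5, 5, 5, 5, 5, 5, 5, 5, 5, 5, 5, 5, 5, 5, 5, 5, 5, 5, 5, 5, 5, 1, 1, 1, 1, 1, 1, 1, 1, 1, 1, 1, 1, 1, 1, 1, 1, 1, 1, 1] (57 cycles, including the fixed point 0).
n − c = 209 − 57 = 152; sign = (−1)^152 = +1.
(115|209)_J = +1 (Zolotarev's lemma cross-check).

+1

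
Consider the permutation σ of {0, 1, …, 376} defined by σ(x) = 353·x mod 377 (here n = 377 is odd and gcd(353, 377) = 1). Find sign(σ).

-1

Start at x=353: 353 → 199 → 125 → 16 → 370 → 168 → 115 → … (one orbit).
8 cycles of lengths [84, 84, 84, 84, 14, 14, 12, 1].
Σ(ℓ_i−1) = 377−8 = 369; sign = (−1)^369 = -1.
Zolotarev: (353|377) = -1, matching the cycle-count sign.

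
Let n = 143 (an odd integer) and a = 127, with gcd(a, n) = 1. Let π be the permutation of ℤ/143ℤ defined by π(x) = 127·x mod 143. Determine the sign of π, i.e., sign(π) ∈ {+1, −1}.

Trace 127: π^k(127) = [127, 113, 51, 42, 43, 27, 140] for k=0..6.
π_127 has 8 disjoint cycles with lengths [30, 30, 30, 30, 10, 6, 6, 1] on {0,…,142}.
Σ(ℓ_i−1) = 143−8 = 135; sign = (−1)^135 = -1.
Zolotarev: (127|143) = -1, matching the cycle-count sign.

-1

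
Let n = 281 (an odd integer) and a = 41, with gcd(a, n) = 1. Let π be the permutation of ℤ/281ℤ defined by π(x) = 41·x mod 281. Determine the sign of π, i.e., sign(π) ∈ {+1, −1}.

-1

Trace 177: π^k(177) = [177, 232, 239, 245, 210, 180, 74] for k=0..6.
2 cycles of lengths [280, 1].
n − c = 281 − 2 = 279; sign = (−1)^279 = -1.
(41|281)_J = -1 (Zolotarev's lemma cross-check).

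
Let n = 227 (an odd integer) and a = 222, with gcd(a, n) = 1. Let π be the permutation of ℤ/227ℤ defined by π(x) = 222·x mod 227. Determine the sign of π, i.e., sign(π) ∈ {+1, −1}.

Trace 173: π^k(173) = [173, 43, 12, 167, 73, 89, 9] for k=0..6.
The orbit structure of x ↦ 222x mod 227: 3 orbits of sizes [113, 113, 1].
sign(π) = (−1)^{n − #cycles} = (−1)^{227−3} = (−1)^224 = +1.
Check: (222/227) = +1 by Zolotarev.

+1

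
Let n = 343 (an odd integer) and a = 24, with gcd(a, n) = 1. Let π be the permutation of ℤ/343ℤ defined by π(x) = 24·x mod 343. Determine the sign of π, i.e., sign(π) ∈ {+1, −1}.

Orbit of 143 under x↦24x: [143, 2, 48, 123, 208, 190, 101]… (length divides ord_343(24)).
Cycle lengths of π_24 on ℤ/343ℤ: [294, 42, 6, 1]; 4 cycles in total.
Σ(ℓ_i−1) = 343−4 = 339; sign = (−1)^339 = -1.
The Jacobi symbol (24|343) = -1 (Zolotarev) agrees.

-1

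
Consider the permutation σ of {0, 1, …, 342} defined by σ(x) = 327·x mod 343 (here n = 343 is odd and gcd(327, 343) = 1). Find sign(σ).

Start at x=134: 134 → 257 → 4 → 279 → 338 → 80 → 92 → … (one orbit).
4 cycles of lengths [294, 42, 6, 1].
343 − 4 = 339 transpositions; sign(π) = (−1)^339 = -1.
Via Zolotarev, sign(π_{327}) = (327|343) = -1.

-1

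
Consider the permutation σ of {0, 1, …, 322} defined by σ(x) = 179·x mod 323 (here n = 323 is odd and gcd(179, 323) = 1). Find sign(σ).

Trace 64: π^k(64) = [64, 151, 220, 297, 191, 274, 273] for k=0..6.
π_179 has 18 disjoint cycles with lengths [24, 24, 24, 24, 24, 24, 24, 24, 24, 24, 24, 24, 8, 8, 6, 6, 6, 1] on {0,…,322}.
Σ(ℓ_i−1) = 323−18 = 305; sign = (−1)^305 = -1.

-1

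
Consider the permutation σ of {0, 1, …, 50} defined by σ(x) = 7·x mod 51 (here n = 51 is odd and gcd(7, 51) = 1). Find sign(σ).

Start at x=10: 10 → 19 → 31 → 13 → 40 → 25 → 22 → … (one orbit).
Cycle lengths of π_7 on ℤ/51ℤ: [16, 16, 16, 1, 1, 1]; 6 cycles in total.
6 cycles on 51: each ℓ→(−1)^(ℓ−1), product (−1)^45 = -1.
(7|51)_J = -1 (Zolotarev's lemma cross-check).

-1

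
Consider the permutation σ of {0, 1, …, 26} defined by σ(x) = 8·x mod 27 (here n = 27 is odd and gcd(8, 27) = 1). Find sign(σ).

-1

Trace 8: π^k(8) = [8, 10, 26, 19, 17, 1] for k=0..5.
The orbit structure of x ↦ 8x mod 27: 8 orbits of sizes [6, 6, 6, 2, 2, 2, 2, 1].
sign(π) = (−1)^{n − #cycles} = (−1)^{27−8} = (−1)^19 = -1.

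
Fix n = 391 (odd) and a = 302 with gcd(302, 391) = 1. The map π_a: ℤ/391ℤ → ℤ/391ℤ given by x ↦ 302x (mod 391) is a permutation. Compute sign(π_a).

Trace 370: π^k(370) = [370, 305, 225, 307, 47, 118, 55] for k=0..6.
Decompose π into cycles: lengths [44, 44, 44, 44, 44, 44, 44, 44, 11, 11, 4, 4, 4, 4, 1] (15 cycles, including the fixed point 0).
391 − 15 = 376 transpositions; sign(π) = (−1)^376 = +1.

+1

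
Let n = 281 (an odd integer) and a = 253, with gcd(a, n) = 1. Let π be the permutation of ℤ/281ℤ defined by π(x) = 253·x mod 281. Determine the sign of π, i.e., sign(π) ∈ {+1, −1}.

Trace 271: π^k(271) = [271, 280, 28, 59, 34, 172, 242] for k=0..6.
π_253 has 11 disjoint cycles with lengths [28, 28, 28, 28, 28, 28, 28, 28, 28, 28, 1] on {0,…,280}.
n − c = 281 − 11 = 270; sign = (−1)^270 = +1.

+1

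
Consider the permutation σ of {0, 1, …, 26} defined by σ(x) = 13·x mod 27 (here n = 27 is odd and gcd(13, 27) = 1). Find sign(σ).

Trace 4: π^k(4) = [4, 25, 1, 13, 7, 10, 22] for k=0..6.
Cycle type of π: 9×2 + 3×2 + 1×3; total 7 cycles.
27 − 7 = 20 transpositions; sign(π) = (−1)^20 = +1.

+1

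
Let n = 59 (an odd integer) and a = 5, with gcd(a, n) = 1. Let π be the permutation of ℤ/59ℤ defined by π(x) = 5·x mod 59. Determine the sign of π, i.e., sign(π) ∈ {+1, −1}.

Start at x=1: 1 → 5 → 25 → 7 → 35 → 57 → 49 → … (one orbit).
Cycle lengths of π_5 on ℤ/59ℤ: [29, 29, 1]; 3 cycles in total.
n − c = 59 − 3 = 56; sign = (−1)^56 = +1.
Via Zolotarev, sign(π_{5}) = (5|59) = +1.

+1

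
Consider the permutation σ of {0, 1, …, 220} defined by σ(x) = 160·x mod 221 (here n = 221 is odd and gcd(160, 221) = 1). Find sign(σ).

Orbit of 87 under x↦160x: [87, 218, 183, 108, 42, 90, 35]… (length divides ord_221(160)).
Cycle lengths of π_160 on ℤ/221ℤ: [48, 48, 48, 48, 16, 6, 6, 1]; 8 cycles in total.
With 8 cycles on 221 points, sign = (−1)^{221−8} = -1.

-1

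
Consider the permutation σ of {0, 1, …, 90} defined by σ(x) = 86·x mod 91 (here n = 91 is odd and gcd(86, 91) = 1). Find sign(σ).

-1

Orbit of 79 under x↦86x: [79, 60, 64, 44, 53, 8, 51]… (length divides ord_91(86)).
Cycle type of π: 12×6 + 4×3 + 3×2 + 1; total 12 cycles.
12 cycles on 91: each ℓ→(−1)^(ℓ−1), product (−1)^79 = -1.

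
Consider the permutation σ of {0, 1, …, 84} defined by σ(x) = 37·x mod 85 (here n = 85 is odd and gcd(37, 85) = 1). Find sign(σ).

Start at x=81: 81 → 22 → 49 → 28 → 16 → 82 → 59 → … (one orbit).
Cycle lengths of π_37 on ℤ/85ℤ: [16, 16, 16, 16, 16, 4, 1]; 7 cycles in total.
sign(π) = (−1)^{n − #cycles} = (−1)^{85−7} = (−1)^78 = +1.

+1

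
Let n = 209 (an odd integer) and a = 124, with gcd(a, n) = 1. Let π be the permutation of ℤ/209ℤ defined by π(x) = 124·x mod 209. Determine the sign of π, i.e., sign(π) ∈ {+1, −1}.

Start at x=207: 207 → 170 → 180 → 166 → 102 → 108 → 16 → … (one orbit).
Cycle lengths of π_124 on ℤ/209ℤ: [90, 90, 18, 5, 5, 1]; 6 cycles in total.
With 6 cycles on 209 points, sign = (−1)^{209−6} = -1.

-1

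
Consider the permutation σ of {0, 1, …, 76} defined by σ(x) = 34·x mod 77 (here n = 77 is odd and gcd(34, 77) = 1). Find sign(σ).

-1

Orbit of 34 under x↦34x: [34, 1]… (length divides ord_77(34)).
The orbit structure of x ↦ 34x mod 77: 44 orbits of sizes [2, 2, 2, 2, 2, 2, 2, 2, 2, 2, 2, 2, 2, 2, 2, 2, 2, 2, 2, 2, 2, 2, 2, 2, 2, 2, 2, 2, 2, 2, 2, 2, 2, 1, 1, 1, 1, 1, 1, 1, 1, 1, 1, 1].
n − c = 77 − 44 = 33; sign = (−1)^33 = -1.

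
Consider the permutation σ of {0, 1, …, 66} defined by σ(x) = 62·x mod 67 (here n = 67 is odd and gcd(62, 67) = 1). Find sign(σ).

+1

Orbit of 59 under x↦62x: [59, 40, 1, 62, 25, 9, 22]… (length divides ord_67(62)).
π_62 has 7 disjoint cycles with lengths [11, 11, 11, 11, 11, 11, 1] on {0,…,66}.
Σ(ℓ_i−1) = 67−7 = 60; sign = (−1)^60 = +1.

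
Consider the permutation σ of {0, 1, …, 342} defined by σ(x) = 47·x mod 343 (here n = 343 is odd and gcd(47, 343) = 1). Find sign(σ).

-1

Start at x=13: 13 → 268 → 248 → 337 → 61 → 123 → 293 → … (one orbit).
Cycle lengths of π_47 on ℤ/343ℤ: [294, 42, 6, 1]; 4 cycles in total.
With 4 cycles on 343 points, sign = (−1)^{343−4} = -1.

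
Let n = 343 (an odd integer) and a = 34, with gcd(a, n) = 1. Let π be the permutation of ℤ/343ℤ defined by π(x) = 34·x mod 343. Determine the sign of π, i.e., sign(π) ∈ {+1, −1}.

-1

Orbit of 246 under x↦34x: [246, 132, 29, 300, 253, 27, 232]… (length divides ord_343(34)).
The orbit structure of x ↦ 34x mod 343: 10 orbits of sizes [98, 98, 98, 14, 14, 14, 2, 2, 2, 1].
sign(π) = (−1)^{n − #cycles} = (−1)^{343−10} = (−1)^333 = -1.
(34|343)_J = -1 (Zolotarev's lemma cross-check).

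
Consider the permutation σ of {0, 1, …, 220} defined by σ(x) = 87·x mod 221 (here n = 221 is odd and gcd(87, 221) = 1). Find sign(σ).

+1

Orbit of 35 under x↦87x: [35, 172, 157, 178, 16, 66, 217]… (length divides ord_221(87)).
Cycle type of π: 24×8 + 8×2 + 3×4 + 1; total 15 cycles.
Σ(ℓ_i−1) = 221−15 = 206; sign = (−1)^206 = +1.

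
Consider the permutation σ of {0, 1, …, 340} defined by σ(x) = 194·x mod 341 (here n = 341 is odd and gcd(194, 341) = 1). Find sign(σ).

Start at x=1: 1 → 194 → 126 → 233 → 190 → 32 → 70 → … (one orbit).
Cycle lengths of π_194 on ℤ/341ℤ: [10, 10, 10, 10, 10, 10, 10, 10, 10, 10, 10, 10, 10, 10, 10, 10, 10, 10, 10, 10, 10, 10, 10, 10, 10, 10, 10, 10, 10, 10, 10, 5, 5, 5, 5, 5, 5, 1]; 38 cycles in total.
341 − 38 = 303 transpositions; sign(π) = (−1)^303 = -1.
Via Zolotarev, sign(π_{194}) = (194|341) = -1.

-1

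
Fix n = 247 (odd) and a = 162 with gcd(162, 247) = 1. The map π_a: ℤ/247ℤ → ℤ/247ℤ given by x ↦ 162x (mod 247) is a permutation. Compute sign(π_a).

+1

Orbit of 8 under x↦162x: [8, 61, 2, 77, 124, 81, 31]… (length divides ord_247(162)).
Cycle lengths of π_162 on ℤ/247ℤ: [36, 36, 36, 36, 36, 36, 18, 12, 1]; 9 cycles in total.
247 − 9 = 238 transpositions; sign(π) = (−1)^238 = +1.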